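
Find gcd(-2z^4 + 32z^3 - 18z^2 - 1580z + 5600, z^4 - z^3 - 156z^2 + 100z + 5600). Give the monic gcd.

Repeated division with remainder:
  -2z^4 + 32z^3 - 18z^2 - 1580z + 5600 = (-2)(z^4 - z^3 - 156z^2 + 100z + 5600) + (30z^3 - 330z^2 - 1380z + 16800)
  z^4 - z^3 - 156z^2 + 100z + 5600 = ((1/30)z + 1/3)(30z^3 - 330z^2 - 1380z + 16800) + (0)
Last nonzero remainder: 30z^3 - 330z^2 - 1380z + 16800. Dividing through by 30 gives the monic gcd z^3 - 11z^2 - 46z + 560.

z^3 - 11z^2 - 46z + 560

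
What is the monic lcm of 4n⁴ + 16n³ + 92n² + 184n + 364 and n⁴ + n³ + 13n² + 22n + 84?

Euclidean algorithm in ℚ[n]:
  4n⁴ + 16n³ + 92n² + 184n + 364 = (4)(n⁴ + n³ + 13n² + 22n + 84) + (12n³ + 40n² + 96n + 28)
  n⁴ + n³ + 13n² + 22n + 84 = ((1/12)n − 7/36)(12n³ + 40n² + 96n + 28) + ((115/9)n² + (115/3)n + 805/9)
  12n³ + 40n² + 96n + 28 = ((108/115)n + 36/115)((115/9)n² + (115/3)n + 805/9) + (0)
Last nonzero remainder: (115/9)n² + (115/3)n + 805/9. Dividing through by 115/9 gives the monic gcd n² + 3n + 7.
Then lcm(f, g) = f·g / gcd(f, g); expanding and making the result monic gives the answer.

n⁶ + 2n⁵ + 27n⁴ + 48n³ + 275n² + 370n + 1092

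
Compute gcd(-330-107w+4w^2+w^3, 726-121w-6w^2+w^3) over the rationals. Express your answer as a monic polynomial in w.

11+w

Apply the Euclidean algorithm:
  w^3+4w^2-107w-330 = (w^3-6w^2-121w+726) + (10w^2+14w-1056)
  w^3-6w^2-121w+726 = ((1/10)w-37/50)(10w^2+14w-1056) + (-(126/25)w-1386/25)
  10w^2+14w-1056 = (-(125/63)w+400/21)(-(126/25)w-1386/25) + (0)
Last nonzero remainder: -(126/25)w-1386/25. Dividing through by -126/25 gives the monic gcd w+11.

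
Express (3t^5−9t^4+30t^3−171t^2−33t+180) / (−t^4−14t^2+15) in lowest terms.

(−3t^3+9t^2−33t+180)/(t^2+15)

Apply the Euclidean algorithm:
  3t^5−9t^4+30t^3−171t^2−33t+180 = (−3t+9)(−t^4−14t^2+15) + (−12t^3−45t^2+12t+45)
  −t^4−14t^2+15 = ((1/12)t−5/16)(−12t^3−45t^2+12t+45) + (−(465/16)t^2+465/16)
  −12t^3−45t^2+12t+45 = ((64/155)t+48/31)(−(465/16)t^2+465/16) + (0)
Last nonzero remainder: −(465/16)t^2+465/16. Dividing through by −465/16 gives the monic gcd t^2−1.
Cancel t^2−1 from numerator and denominator to get the reduced form.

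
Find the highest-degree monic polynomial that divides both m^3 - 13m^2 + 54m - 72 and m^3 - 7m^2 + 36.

Euclidean algorithm in ℚ[m]:
  m^3 - 13m^2 + 54m - 72 = (m^3 - 7m^2 + 36) + (-6m^2 + 54m - 108)
  m^3 - 7m^2 + 36 = (-(1/6)m - 1/3)(-6m^2 + 54m - 108) + (0)
Last nonzero remainder: -6m^2 + 54m - 108. Dividing through by -6 gives the monic gcd m^2 - 9m + 18.

m^2 - 9m + 18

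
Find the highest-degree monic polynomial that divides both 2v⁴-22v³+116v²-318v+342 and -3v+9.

v-3

By polynomial division,
  2v⁴-22v³+116v²-318v+342 = (-(2/3)v³+(16/3)v²-(68/3)v+38)(-3v+9) + (0)
Last nonzero remainder: -3v+9. Dividing through by -3 gives the monic gcd v-3.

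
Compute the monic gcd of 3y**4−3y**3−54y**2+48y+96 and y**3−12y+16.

y**2+2y−8

By polynomial division,
  3y**4−3y**3−54y**2+48y+96 = (3y−3)(y**3−12y+16) + (−18y**2−36y+144)
  y**3−12y+16 = (−(1/18)y+1/9)(−18y**2−36y+144) + (0)
Last nonzero remainder: −18y**2−36y+144. Dividing through by −18 gives the monic gcd y**2+2y−8.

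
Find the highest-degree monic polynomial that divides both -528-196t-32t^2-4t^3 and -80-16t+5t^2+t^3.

4+t

Apply the Euclidean algorithm:
  -4t^3-32t^2-196t-528 = (-4)(t^3+5t^2-16t-80) + (-12t^2-260t-848)
  t^3+5t^2-16t-80 = (-(1/12)t+25/18)(-12t^2-260t-848) + ((2470/9)t+9880/9)
  -12t^2-260t-848 = (-(54/1235)t-954/1235)((2470/9)t+9880/9) + (0)
Last nonzero remainder: (2470/9)t+9880/9. Dividing through by 2470/9 gives the monic gcd t+4.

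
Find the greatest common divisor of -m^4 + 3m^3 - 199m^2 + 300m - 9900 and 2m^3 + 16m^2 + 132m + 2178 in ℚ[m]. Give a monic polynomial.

m^2 - 3m + 99

Apply the Euclidean algorithm:
  -m^4 + 3m^3 - 199m^2 + 300m - 9900 = (-(1/2)m + 11/2)(2m^3 + 16m^2 + 132m + 2178) + (-221m^2 + 663m - 21879)
  2m^3 + 16m^2 + 132m + 2178 = (-(2/221)m - 22/221)(-221m^2 + 663m - 21879) + (0)
Last nonzero remainder: -221m^2 + 663m - 21879. Dividing through by -221 gives the monic gcd m^2 - 3m + 99.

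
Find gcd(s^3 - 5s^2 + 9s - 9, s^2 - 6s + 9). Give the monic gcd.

Euclidean algorithm in ℚ[s]:
  s^3 - 5s^2 + 9s - 9 = (s + 1)(s^2 - 6s + 9) + (6s - 18)
  s^2 - 6s + 9 = ((1/6)s - 1/2)(6s - 18) + (0)
Last nonzero remainder: 6s - 18. Dividing through by 6 gives the monic gcd s - 3.

s - 3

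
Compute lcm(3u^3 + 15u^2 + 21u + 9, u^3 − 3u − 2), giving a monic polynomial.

Apply the Euclidean algorithm:
  3u^3 + 15u^2 + 21u + 9 = (3)(u^3 − 3u − 2) + (15u^2 + 30u + 15)
  u^3 − 3u − 2 = ((1/15)u − 2/15)(15u^2 + 30u + 15) + (0)
Last nonzero remainder: 15u^2 + 30u + 15. Dividing through by 15 gives the monic gcd u^2 + 2u + 1.
Then lcm(f, g) = f·g / gcd(f, g); expanding and making the result monic gives the answer.

u^4 + 3u^3 − 3u^2 − 11u − 6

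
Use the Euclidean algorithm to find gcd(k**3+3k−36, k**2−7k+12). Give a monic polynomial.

k−3

Euclidean algorithm in ℚ[k]:
  k**3+3k−36 = (k+7)(k**2−7k+12) + (40k−120)
  k**2−7k+12 = ((1/40)k−1/10)(40k−120) + (0)
Last nonzero remainder: 40k−120. Dividing through by 40 gives the monic gcd k−3.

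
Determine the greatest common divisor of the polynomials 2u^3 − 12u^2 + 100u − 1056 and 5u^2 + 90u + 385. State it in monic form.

By polynomial division,
  2u^3 − 12u^2 + 100u − 1056 = ((2/5)u − 48/5)(5u^2 + 90u + 385) + (810u + 2640)
  5u^2 + 90u + 385 = ((1/162)u + 199/2187)(810u + 2640) + (105545/729)
  810u + 2640 = ((118098/21109)u + 34992/1919)(105545/729) + (0)
The last nonzero remainder is the constant 105545/729, so the polynomials are coprime and gcd = 1.

1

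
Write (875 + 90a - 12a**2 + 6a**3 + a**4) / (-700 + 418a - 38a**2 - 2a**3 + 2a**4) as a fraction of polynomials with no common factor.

(5 + a)/(-4 + 2a)

By polynomial division,
  a**4 + 6a**3 - 12a**2 + 90a + 875 = (1/2)(2a**4 - 2a**3 - 38a**2 + 418a - 700) + (7a**3 + 7a**2 - 119a + 1225)
  2a**4 - 2a**3 - 38a**2 + 418a - 700 = ((2/7)a - 4/7)(7a**3 + 7a**2 - 119a + 1225) + (0)
Last nonzero remainder: 7a**3 + 7a**2 - 119a + 1225. Dividing through by 7 gives the monic gcd a**3 + a**2 - 17a + 175.
Cancel a**3 + a**2 - 17a + 175 from numerator and denominator to get the reduced form.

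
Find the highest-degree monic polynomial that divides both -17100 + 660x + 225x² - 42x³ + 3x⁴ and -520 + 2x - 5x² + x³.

-10 + x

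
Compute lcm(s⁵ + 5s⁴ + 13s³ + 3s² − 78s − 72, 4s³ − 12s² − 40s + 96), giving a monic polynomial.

By polynomial division,
  s⁵ + 5s⁴ + 13s³ + 3s² − 78s − 72 = ((1/4)s² + 2s + 47/4)(4s³ − 12s² − 40s + 96) + (200s² + 200s − 1200)
  4s³ − 12s² − 40s + 96 = ((1/50)s − 2/25)(200s² + 200s − 1200) + (0)
Last nonzero remainder: 200s² + 200s − 1200. Dividing through by 200 gives the monic gcd s² + s − 6.
Then lcm(f, g) = f·g / gcd(f, g); expanding and making the result monic gives the answer.

s⁶ + s⁵ − 7s⁴ − 49s³ − 90s² + 240s + 288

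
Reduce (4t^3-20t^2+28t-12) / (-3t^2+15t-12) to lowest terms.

Repeated division with remainder:
  4t^3-20t^2+28t-12 = (-(4/3)t)(-3t^2+15t-12) + (12t-12)
  -3t^2+15t-12 = (-(1/4)t+1)(12t-12) + (0)
Last nonzero remainder: 12t-12. Dividing through by 12 gives the monic gcd t-1.
Cancel t-1 from numerator and denominator to get the reduced form.

(-4t^2+16t-12)/(3t-12)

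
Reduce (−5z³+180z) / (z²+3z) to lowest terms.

(−5z²+180)/(z+3)

By polynomial division,
  −5z³+180z = (−5z+15)(z²+3z) + (135z)
  z²+3z = ((1/135)z+1/45)(135z) + (0)
Last nonzero remainder: 135z. Dividing through by 135 gives the monic gcd z.
Cancel z from numerator and denominator to get the reduced form.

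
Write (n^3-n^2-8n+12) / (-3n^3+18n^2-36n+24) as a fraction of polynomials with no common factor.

(-n-3)/(3n-6)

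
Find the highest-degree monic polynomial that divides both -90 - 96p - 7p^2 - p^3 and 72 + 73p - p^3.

Euclidean algorithm in ℚ[p]:
  -p^3 - 7p^2 - 96p - 90 = (-p^3 + 73p + 72) + (-7p^2 - 169p - 162)
  -p^3 + 73p + 72 = ((1/7)p - 169/49)(-7p^2 - 169p - 162) + (-(23850/49)p - 23850/49)
  -7p^2 - 169p - 162 = ((343/23850)p + 441/1325)(-(23850/49)p - 23850/49) + (0)
Last nonzero remainder: -(23850/49)p - 23850/49. Dividing through by -23850/49 gives the monic gcd p + 1.

1 + p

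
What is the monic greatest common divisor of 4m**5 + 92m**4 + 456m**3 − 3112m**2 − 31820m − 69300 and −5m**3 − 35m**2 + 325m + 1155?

By polynomial division,
  4m**5 + 92m**4 + 456m**3 − 3112m**2 − 31820m − 69300 = (−(4/5)m**2 − (64/5)m − 268/5)(−5m**3 − 35m**2 + 325m + 1155) + (96m**2 + 384m − 7392)
  −5m**3 − 35m**2 + 325m + 1155 = (−(5/96)m − 5/32)(96m**2 + 384m − 7392) + (0)
Last nonzero remainder: 96m**2 + 384m − 7392. Dividing through by 96 gives the monic gcd m**2 + 4m − 77.

m**2 + 4m − 77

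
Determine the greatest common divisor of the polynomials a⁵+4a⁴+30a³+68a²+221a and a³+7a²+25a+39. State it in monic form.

a²+4a+13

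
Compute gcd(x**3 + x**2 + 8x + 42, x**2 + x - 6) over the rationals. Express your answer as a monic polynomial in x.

Repeated division with remainder:
  x**3 + x**2 + 8x + 42 = (x)(x**2 + x - 6) + (14x + 42)
  x**2 + x - 6 = ((1/14)x - 1/7)(14x + 42) + (0)
Last nonzero remainder: 14x + 42. Dividing through by 14 gives the monic gcd x + 3.

x + 3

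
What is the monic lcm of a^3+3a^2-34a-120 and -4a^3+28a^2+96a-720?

a^4-3a^3-52a^2+84a+720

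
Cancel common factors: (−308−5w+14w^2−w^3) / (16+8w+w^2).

(−77+18w−w^2)/(4+w)

By polynomial division,
  −w^3+14w^2−5w−308 = (−w+22)(w^2+8w+16) + (−165w−660)
  w^2+8w+16 = (−(1/165)w−4/165)(−165w−660) + (0)
Last nonzero remainder: −165w−660. Dividing through by −165 gives the monic gcd w+4.
Cancel w+4 from numerator and denominator to get the reduced form.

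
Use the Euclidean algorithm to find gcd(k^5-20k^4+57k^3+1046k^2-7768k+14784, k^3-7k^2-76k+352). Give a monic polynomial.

Apply the Euclidean algorithm:
  k^5-20k^4+57k^3+1046k^2-7768k+14784 = (k^2-13k+42)(k^3-7k^2-76k+352) + (0)
The last nonzero remainder k^3-7k^2-76k+352 is already monic.

k^3-7k^2-76k+352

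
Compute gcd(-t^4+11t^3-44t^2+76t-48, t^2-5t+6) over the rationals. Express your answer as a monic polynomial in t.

t^2-5t+6

Euclidean algorithm in ℚ[t]:
  -t^4+11t^3-44t^2+76t-48 = (-t^2+6t-8)(t^2-5t+6) + (0)
The last nonzero remainder t^2-5t+6 is already monic.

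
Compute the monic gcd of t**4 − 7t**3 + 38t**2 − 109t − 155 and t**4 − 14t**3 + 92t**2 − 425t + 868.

Repeated division with remainder:
  t**4 − 7t**3 + 38t**2 − 109t − 155 = (t**4 − 14t**3 + 92t**2 − 425t + 868) + (7t**3 − 54t**2 + 316t − 1023)
  t**4 − 14t**3 + 92t**2 − 425t + 868 = ((1/7)t − 44/49)(7t**3 − 54t**2 + 316t − 1023) + (−(80/49)t**2 + (240/49)t − 2480/49)
  7t**3 − 54t**2 + 316t − 1023 = (−(343/80)t + 1617/80)(−(80/49)t**2 + (240/49)t − 2480/49) + (0)
Last nonzero remainder: −(80/49)t**2 + (240/49)t − 2480/49. Dividing through by −80/49 gives the monic gcd t**2 − 3t + 31.

t**2 − 3t + 31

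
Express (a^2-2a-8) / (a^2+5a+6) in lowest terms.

(a-4)/(a+3)

Repeated division with remainder:
  a^2-2a-8 = (a^2+5a+6) + (-7a-14)
  a^2+5a+6 = (-(1/7)a-3/7)(-7a-14) + (0)
Last nonzero remainder: -7a-14. Dividing through by -7 gives the monic gcd a+2.
Cancel a+2 from numerator and denominator to get the reduced form.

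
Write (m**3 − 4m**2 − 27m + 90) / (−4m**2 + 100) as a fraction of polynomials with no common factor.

(−m**2 + 9m − 18)/(4m − 20)

By polynomial division,
  m**3 − 4m**2 − 27m + 90 = (−(1/4)m + 1)(−4m**2 + 100) + (−2m − 10)
  −4m**2 + 100 = (2m − 10)(−2m − 10) + (0)
Last nonzero remainder: −2m − 10. Dividing through by −2 gives the monic gcd m + 5.
Cancel m + 5 from numerator and denominator to get the reduced form.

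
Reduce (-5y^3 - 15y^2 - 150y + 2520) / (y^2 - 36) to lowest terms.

By polynomial division,
  -5y^3 - 15y^2 - 150y + 2520 = (-5y - 15)(y^2 - 36) + (-330y + 1980)
  y^2 - 36 = (-(1/330)y - 1/55)(-330y + 1980) + (0)
Last nonzero remainder: -330y + 1980. Dividing through by -330 gives the monic gcd y - 6.
Cancel y - 6 from numerator and denominator to get the reduced form.

(-5y^2 - 45y - 420)/(y + 6)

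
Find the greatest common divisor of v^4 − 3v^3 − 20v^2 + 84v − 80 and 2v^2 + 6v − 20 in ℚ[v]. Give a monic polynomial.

Apply the Euclidean algorithm:
  v^4 − 3v^3 − 20v^2 + 84v − 80 = ((1/2)v^2 − 3v + 4)(2v^2 + 6v − 20) + (0)
Last nonzero remainder: 2v^2 + 6v − 20. Dividing through by 2 gives the monic gcd v^2 + 3v − 10.

v^2 + 3v − 10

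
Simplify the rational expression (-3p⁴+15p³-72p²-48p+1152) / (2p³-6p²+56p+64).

(-3p²+3p+36)/(2p+2)

By polynomial division,
  -3p⁴+15p³-72p²-48p+1152 = (-(3/2)p+3)(2p³-6p²+56p+64) + (30p²-120p+960)
  2p³-6p²+56p+64 = ((1/15)p+1/15)(30p²-120p+960) + (0)
Last nonzero remainder: 30p²-120p+960. Dividing through by 30 gives the monic gcd p²-4p+32.
Cancel p²-4p+32 from numerator and denominator to get the reduced form.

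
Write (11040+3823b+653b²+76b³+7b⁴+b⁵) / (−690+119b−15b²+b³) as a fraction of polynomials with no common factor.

Euclidean algorithm in ℚ[b]:
  b⁵+7b⁴+76b³+653b²+3823b+11040 = (b²+22b+287)(b³−15b²+119b−690) + (3030b²−15150b+209070)
  b³−15b²+119b−690 = ((1/3030)b−1/303)(3030b²−15150b+209070) + (0)
Last nonzero remainder: 3030b²−15150b+209070. Dividing through by 3030 gives the monic gcd b²−5b+69.
Cancel b²−5b+69 from numerator and denominator to get the reduced form.

(160+67b+12b²+b³)/(−10+b)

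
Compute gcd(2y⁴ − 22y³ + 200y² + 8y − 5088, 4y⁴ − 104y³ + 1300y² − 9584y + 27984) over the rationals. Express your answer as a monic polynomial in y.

Apply the Euclidean algorithm:
  2y⁴ − 22y³ + 200y² + 8y − 5088 = (1/2)(4y⁴ − 104y³ + 1300y² − 9584y + 27984) + (30y³ − 450y² + 4800y − 19080)
  4y⁴ − 104y³ + 1300y² − 9584y + 27984 = ((2/15)y − 22/15)(30y³ − 450y² + 4800y − 19080) + (0)
Last nonzero remainder: 30y³ − 450y² + 4800y − 19080. Dividing through by 30 gives the monic gcd y³ − 15y² + 160y − 636.

y³ − 15y² + 160y − 636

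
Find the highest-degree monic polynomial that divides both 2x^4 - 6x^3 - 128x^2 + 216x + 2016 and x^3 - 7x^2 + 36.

x - 6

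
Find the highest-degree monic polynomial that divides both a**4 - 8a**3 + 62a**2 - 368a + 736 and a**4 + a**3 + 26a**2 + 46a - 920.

a**3 - 4a**2 + 46a - 184

Euclidean algorithm in ℚ[a]:
  a**4 - 8a**3 + 62a**2 - 368a + 736 = (a**4 + a**3 + 26a**2 + 46a - 920) + (-9a**3 + 36a**2 - 414a + 1656)
  a**4 + a**3 + 26a**2 + 46a - 920 = (-(1/9)a - 5/9)(-9a**3 + 36a**2 - 414a + 1656) + (0)
Last nonzero remainder: -9a**3 + 36a**2 - 414a + 1656. Dividing through by -9 gives the monic gcd a**3 - 4a**2 + 46a - 184.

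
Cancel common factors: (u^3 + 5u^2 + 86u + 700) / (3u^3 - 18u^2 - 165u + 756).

(u^2 - 2u + 100)/(3u^2 - 39u + 108)

Euclidean algorithm in ℚ[u]:
  u^3 + 5u^2 + 86u + 700 = (1/3)(3u^3 - 18u^2 - 165u + 756) + (11u^2 + 141u + 448)
  3u^3 - 18u^2 - 165u + 756 = ((3/11)u - 621/121)(11u^2 + 141u + 448) + ((52812/121)u + 369684/121)
  11u^2 + 141u + 448 = ((1331/52812)u + 1936/13203)((52812/121)u + 369684/121) + (0)
Last nonzero remainder: (52812/121)u + 369684/121. Dividing through by 52812/121 gives the monic gcd u + 7.
Cancel u + 7 from numerator and denominator to get the reduced form.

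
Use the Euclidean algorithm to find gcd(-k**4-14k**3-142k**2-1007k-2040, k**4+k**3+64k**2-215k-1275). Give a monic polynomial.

By polynomial division,
  -k**4-14k**3-142k**2-1007k-2040 = (-1)(k**4+k**3+64k**2-215k-1275) + (-13k**3-78k**2-1222k-3315)
  k**4+k**3+64k**2-215k-1275 = (-(1/13)k+5/13)(-13k**3-78k**2-1222k-3315) + (0)
Last nonzero remainder: -13k**3-78k**2-1222k-3315. Dividing through by -13 gives the monic gcd k**3+6k**2+94k+255.

k**3+6k**2+94k+255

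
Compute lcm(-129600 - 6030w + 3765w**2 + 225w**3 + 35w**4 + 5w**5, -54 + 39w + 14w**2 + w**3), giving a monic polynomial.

25920 - 24714w - 1959w**2 + 708w**3 + 38w**4 + 6w**5 + w**6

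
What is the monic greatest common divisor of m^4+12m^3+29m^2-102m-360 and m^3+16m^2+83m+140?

Repeated division with remainder:
  m^4+12m^3+29m^2-102m-360 = (m-4)(m^3+16m^2+83m+140) + (10m^2+90m+200)
  m^3+16m^2+83m+140 = ((1/10)m+7/10)(10m^2+90m+200) + (0)
Last nonzero remainder: 10m^2+90m+200. Dividing through by 10 gives the monic gcd m^2+9m+20.

m^2+9m+20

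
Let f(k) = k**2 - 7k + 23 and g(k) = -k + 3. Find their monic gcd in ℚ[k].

By polynomial division,
  k**2 - 7k + 23 = (-k + 4)(-k + 3) + (11)
  -k + 3 = (-(1/11)k + 3/11)(11) + (0)
The last nonzero remainder is the constant 11, so the polynomials are coprime and gcd = 1.

1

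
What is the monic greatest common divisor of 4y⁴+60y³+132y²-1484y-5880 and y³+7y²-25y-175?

Repeated division with remainder:
  4y⁴+60y³+132y²-1484y-5880 = (4y+32)(y³+7y²-25y-175) + (8y²+16y-280)
  y³+7y²-25y-175 = ((1/8)y+5/8)(8y²+16y-280) + (0)
Last nonzero remainder: 8y²+16y-280. Dividing through by 8 gives the monic gcd y²+2y-35.

y²+2y-35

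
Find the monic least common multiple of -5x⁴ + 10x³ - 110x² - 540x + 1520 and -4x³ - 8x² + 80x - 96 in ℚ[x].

x⁶ + 2x⁵ + 2x⁴ + 220x³ - 136x² - 2512x + 3648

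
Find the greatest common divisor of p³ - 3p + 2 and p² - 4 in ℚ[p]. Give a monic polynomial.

p + 2

Repeated division with remainder:
  p³ - 3p + 2 = (p)(p² - 4) + (p + 2)
  p² - 4 = (p - 2)(p + 2) + (0)
The last nonzero remainder p + 2 is already monic.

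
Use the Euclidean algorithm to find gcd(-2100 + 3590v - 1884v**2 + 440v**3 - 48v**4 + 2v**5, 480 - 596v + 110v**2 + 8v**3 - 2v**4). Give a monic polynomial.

Euclidean algorithm in ℚ[v]:
  2v**5 - 48v**4 + 440v**3 - 1884v**2 + 3590v - 2100 = (-v + 20)(-2v**4 + 8v**3 + 110v**2 - 596v + 480) + (390v**3 - 4680v**2 + 15990v - 11700)
  -2v**4 + 8v**3 + 110v**2 - 596v + 480 = (-(1/195)v - 8/195)(390v**3 - 4680v**2 + 15990v - 11700) + (0)
Last nonzero remainder: 390v**3 - 4680v**2 + 15990v - 11700. Dividing through by 390 gives the monic gcd v**3 - 12v**2 + 41v - 30.

-30 + 41v - 12v**2 + v**3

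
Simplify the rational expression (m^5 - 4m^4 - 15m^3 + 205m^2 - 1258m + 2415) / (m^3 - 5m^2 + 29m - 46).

Repeated division with remainder:
  m^5 - 4m^4 - 15m^3 + 205m^2 - 1258m + 2415 = (m^2 + m - 39)(m^3 - 5m^2 + 29m - 46) + (27m^2 - 81m + 621)
  m^3 - 5m^2 + 29m - 46 = ((1/27)m - 2/27)(27m^2 - 81m + 621) + (0)
Last nonzero remainder: 27m^2 - 81m + 621. Dividing through by 27 gives the monic gcd m^2 - 3m + 23.
Cancel m^2 - 3m + 23 from numerator and denominator to get the reduced form.

(m^3 - m^2 - 41m + 105)/(m - 2)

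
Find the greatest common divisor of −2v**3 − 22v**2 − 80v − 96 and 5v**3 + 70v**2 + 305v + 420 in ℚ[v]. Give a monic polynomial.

Euclidean algorithm in ℚ[v]:
  −2v**3 − 22v**2 − 80v − 96 = (−2/5)(5v**3 + 70v**2 + 305v + 420) + (6v**2 + 42v + 72)
  5v**3 + 70v**2 + 305v + 420 = ((5/6)v + 35/6)(6v**2 + 42v + 72) + (0)
Last nonzero remainder: 6v**2 + 42v + 72. Dividing through by 6 gives the monic gcd v**2 + 7v + 12.

v**2 + 7v + 12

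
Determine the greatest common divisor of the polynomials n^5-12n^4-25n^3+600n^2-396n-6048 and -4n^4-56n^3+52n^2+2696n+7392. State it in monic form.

By polynomial division,
  n^5-12n^4-25n^3+600n^2-396n-6048 = (-(1/4)n+13/2)(-4n^4-56n^3+52n^2+2696n+7392) + (352n^3+936n^2-16072n-54096)
  -4n^4-56n^3+52n^2+2696n+7392 = (-(1/88)n-499/3872)(352n^3+936n^2-16072n-54096) + (-(4845/484)n^2+(4845/484)n+101745/242)
  352n^3+936n^2-16072n-54096 = (-(170368/4845)n-623392/4845)(-(4845/484)n^2+(4845/484)n+101745/242) + (0)
Last nonzero remainder: -(4845/484)n^2+(4845/484)n+101745/242. Dividing through by -4845/484 gives the monic gcd n^2-n-42.

n^2-n-42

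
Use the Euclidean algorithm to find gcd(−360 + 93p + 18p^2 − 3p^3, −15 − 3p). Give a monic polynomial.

5 + p

Apply the Euclidean algorithm:
  −3p^3 + 18p^2 + 93p − 360 = (p^2 − 11p + 24)(−3p − 15) + (0)
Last nonzero remainder: −3p − 15. Dividing through by −3 gives the monic gcd p + 5.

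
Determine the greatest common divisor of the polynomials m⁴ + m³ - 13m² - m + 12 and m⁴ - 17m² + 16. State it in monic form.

m³ + 4m² - m - 4

Euclidean algorithm in ℚ[m]:
  m⁴ + m³ - 13m² - m + 12 = (m⁴ - 17m² + 16) + (m³ + 4m² - m - 4)
  m⁴ - 17m² + 16 = (m - 4)(m³ + 4m² - m - 4) + (0)
The last nonzero remainder m³ + 4m² - m - 4 is already monic.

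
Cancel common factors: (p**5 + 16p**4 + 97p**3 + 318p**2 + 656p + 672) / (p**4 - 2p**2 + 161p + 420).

By polynomial division,
  p**5 + 16p**4 + 97p**3 + 318p**2 + 656p + 672 = (p + 16)(p**4 - 2p**2 + 161p + 420) + (99p**3 + 189p**2 - 2340p - 6048)
  p**4 - 2p**2 + 161p + 420 = ((1/99)p - 7/363)(99p**3 + 189p**2 - 2340p - 6048) + ((3059/121)p**2 + (21413/121)p + 36708/121)
  99p**3 + 189p**2 - 2340p - 6048 = ((11979/3059)p - 8712/437)((3059/121)p**2 + (21413/121)p + 36708/121) + (0)
Last nonzero remainder: (3059/121)p**2 + (21413/121)p + 36708/121. Dividing through by 3059/121 gives the monic gcd p**2 + 7p + 12.
Cancel p**2 + 7p + 12 from numerator and denominator to get the reduced form.

(p**3 + 9p**2 + 22p + 56)/(p**2 - 7p + 35)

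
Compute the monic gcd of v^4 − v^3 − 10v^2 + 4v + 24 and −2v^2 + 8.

v^2 − 4

Euclidean algorithm in ℚ[v]:
  v^4 − v^3 − 10v^2 + 4v + 24 = (−(1/2)v^2 + (1/2)v + 3)(−2v^2 + 8) + (0)
Last nonzero remainder: −2v^2 + 8. Dividing through by −2 gives the monic gcd v^2 − 4.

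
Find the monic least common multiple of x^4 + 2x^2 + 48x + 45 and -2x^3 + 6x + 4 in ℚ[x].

x^6 - x^5 + 46x^3 - 7x^2 - 141x - 90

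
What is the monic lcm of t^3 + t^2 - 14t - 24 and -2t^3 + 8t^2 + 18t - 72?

t^4 - 2t^3 - 17t^2 + 18t + 72

Repeated division with remainder:
  t^3 + t^2 - 14t - 24 = (-1/2)(-2t^3 + 8t^2 + 18t - 72) + (5t^2 - 5t - 60)
  -2t^3 + 8t^2 + 18t - 72 = (-(2/5)t + 6/5)(5t^2 - 5t - 60) + (0)
Last nonzero remainder: 5t^2 - 5t - 60. Dividing through by 5 gives the monic gcd t^2 - t - 12.
Then lcm(f, g) = f·g / gcd(f, g); expanding and making the result monic gives the answer.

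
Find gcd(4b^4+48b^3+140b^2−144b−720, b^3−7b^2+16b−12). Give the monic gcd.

b−2

By polynomial division,
  4b^4+48b^3+140b^2−144b−720 = (4b+76)(b^3−7b^2+16b−12) + (608b^2−1312b+192)
  b^3−7b^2+16b−12 = ((1/608)b−23/2888)(608b^2−1312b+192) + ((1890/361)b−3780/361)
  608b^2−1312b+192 = ((109744/945)b−5776/315)((1890/361)b−3780/361) + (0)
Last nonzero remainder: (1890/361)b−3780/361. Dividing through by 1890/361 gives the monic gcd b−2.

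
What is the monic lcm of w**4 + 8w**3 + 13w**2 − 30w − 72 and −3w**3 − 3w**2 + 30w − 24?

w**5 + 7w**4 + 5w**3 − 43w**2 − 42w + 72

Apply the Euclidean algorithm:
  w**4 + 8w**3 + 13w**2 − 30w − 72 = (−(1/3)w − 7/3)(−3w**3 − 3w**2 + 30w − 24) + (16w**2 + 32w − 128)
  −3w**3 − 3w**2 + 30w − 24 = (−(3/16)w + 3/16)(16w**2 + 32w − 128) + (0)
Last nonzero remainder: 16w**2 + 32w − 128. Dividing through by 16 gives the monic gcd w**2 + 2w − 8.
Then lcm(f, g) = f·g / gcd(f, g); expanding and making the result monic gives the answer.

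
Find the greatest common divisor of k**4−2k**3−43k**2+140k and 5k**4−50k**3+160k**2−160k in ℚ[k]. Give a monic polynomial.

Apply the Euclidean algorithm:
  k**4−2k**3−43k**2+140k = (1/5)(5k**4−50k**3+160k**2−160k) + (8k**3−75k**2+172k)
  5k**4−50k**3+160k**2−160k = ((5/8)k−25/64)(8k**3−75k**2+172k) + ((1485/64)k**2−(1485/16)k)
  8k**3−75k**2+172k = ((512/1485)k−2752/1485)((1485/64)k**2−(1485/16)k) + (0)
Last nonzero remainder: (1485/64)k**2−(1485/16)k. Dividing through by 1485/64 gives the monic gcd k**2−4k.

k**2−4k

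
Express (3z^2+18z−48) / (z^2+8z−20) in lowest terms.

(3z+24)/(z+10)

Repeated division with remainder:
  3z^2+18z−48 = (3)(z^2+8z−20) + (−6z+12)
  z^2+8z−20 = (−(1/6)z−5/3)(−6z+12) + (0)
Last nonzero remainder: −6z+12. Dividing through by −6 gives the monic gcd z−2.
Cancel z−2 from numerator and denominator to get the reduced form.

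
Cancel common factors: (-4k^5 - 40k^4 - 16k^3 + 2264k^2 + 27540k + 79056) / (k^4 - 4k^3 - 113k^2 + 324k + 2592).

Repeated division with remainder:
  -4k^5 - 40k^4 - 16k^3 + 2264k^2 + 27540k + 79056 = (-4k - 56)(k^4 - 4k^3 - 113k^2 + 324k + 2592) + (-692k^3 - 2768k^2 + 56052k + 224208)
  k^4 - 4k^3 - 113k^2 + 324k + 2592 = (-(1/692)k + 2/173)(-692k^3 - 2768k^2 + 56052k + 224208) + (0)
Last nonzero remainder: -692k^3 - 2768k^2 + 56052k + 224208. Dividing through by -692 gives the monic gcd k^3 + 4k^2 - 81k - 324.
Cancel k^3 + 4k^2 - 81k - 324 from numerator and denominator to get the reduced form.

(-4k^2 - 24k - 244)/(k - 8)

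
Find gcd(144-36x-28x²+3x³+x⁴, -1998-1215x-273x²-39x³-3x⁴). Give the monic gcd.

By polynomial division,
  x⁴+3x³-28x²-36x+144 = (-1/3)(-3x⁴-39x³-273x²-1215x-1998) + (-10x³-119x²-441x-522)
  -3x⁴-39x³-273x²-1215x-1998 = ((3/10)x+33/100)(-10x³-119x²-441x-522) + (-(10143/100)x²-(91287/100)x-91287/50)
  -10x³-119x²-441x-522 = ((1000/10143)x+2900/10143)(-(10143/100)x²-(91287/100)x-91287/50) + (0)
Last nonzero remainder: -(10143/100)x²-(91287/100)x-91287/50. Dividing through by -10143/100 gives the monic gcd x²+9x+18.

18+9x+x²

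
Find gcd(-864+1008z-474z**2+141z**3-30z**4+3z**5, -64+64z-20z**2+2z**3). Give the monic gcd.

Repeated division with remainder:
  3z**5-30z**4+141z**3-474z**2+1008z-864 = ((3/2)z**2+45/2)(2z**3-20z**2+64z-64) + (72z**2-432z+576)
  2z**3-20z**2+64z-64 = ((1/36)z-1/9)(72z**2-432z+576) + (0)
Last nonzero remainder: 72z**2-432z+576. Dividing through by 72 gives the monic gcd z**2-6z+8.

8-6z+z**2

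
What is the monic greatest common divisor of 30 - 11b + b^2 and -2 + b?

Apply the Euclidean algorithm:
  b^2 - 11b + 30 = (b - 9)(b - 2) + (12)
  b - 2 = ((1/12)b - 1/6)(12) + (0)
The last nonzero remainder is the constant 12, so the polynomials are coprime and gcd = 1.

1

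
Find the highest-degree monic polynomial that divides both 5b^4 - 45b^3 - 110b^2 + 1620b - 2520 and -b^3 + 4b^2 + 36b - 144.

b^2 - 36

Apply the Euclidean algorithm:
  5b^4 - 45b^3 - 110b^2 + 1620b - 2520 = (-5b + 25)(-b^3 + 4b^2 + 36b - 144) + (-30b^2 + 1080)
  -b^3 + 4b^2 + 36b - 144 = ((1/30)b - 2/15)(-30b^2 + 1080) + (0)
Last nonzero remainder: -30b^2 + 1080. Dividing through by -30 gives the monic gcd b^2 - 36.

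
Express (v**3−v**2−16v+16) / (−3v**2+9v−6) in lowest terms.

By polynomial division,
  v**3−v**2−16v+16 = (−(1/3)v−2/3)(−3v**2+9v−6) + (−12v+12)
  −3v**2+9v−6 = ((1/4)v−1/2)(−12v+12) + (0)
Last nonzero remainder: −12v+12. Dividing through by −12 gives the monic gcd v−1.
Cancel v−1 from numerator and denominator to get the reduced form.

(−v**2+16)/(3v−6)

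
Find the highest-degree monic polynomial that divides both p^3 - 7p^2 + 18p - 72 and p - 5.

1

Repeated division with remainder:
  p^3 - 7p^2 + 18p - 72 = (p^2 - 2p + 8)(p - 5) + (-32)
  p - 5 = (-(1/32)p + 5/32)(-32) + (0)
The last nonzero remainder is the constant -32, so the polynomials are coprime and gcd = 1.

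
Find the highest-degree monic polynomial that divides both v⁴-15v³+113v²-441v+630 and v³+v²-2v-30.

v-3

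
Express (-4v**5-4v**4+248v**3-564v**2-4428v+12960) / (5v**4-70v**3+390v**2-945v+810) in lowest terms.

(-4v**2-52v-160)/(5v-10)

Repeated division with remainder:
  -4v**5-4v**4+248v**3-564v**2-4428v+12960 = (-(4/5)v-12)(5v**4-70v**3+390v**2-945v+810) + (-280v**3+3360v**2-15120v+22680)
  5v**4-70v**3+390v**2-945v+810 = (-(1/56)v+1/28)(-280v**3+3360v**2-15120v+22680) + (0)
Last nonzero remainder: -280v**3+3360v**2-15120v+22680. Dividing through by -280 gives the monic gcd v**3-12v**2+54v-81.
Cancel v**3-12v**2+54v-81 from numerator and denominator to get the reduced form.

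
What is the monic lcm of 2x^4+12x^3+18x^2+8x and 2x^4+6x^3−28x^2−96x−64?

x^6+4x^5−11x^4−62x^3−80x^2−32x

Euclidean algorithm in ℚ[x]:
  2x^4+12x^3+18x^2+8x = (2x^4+6x^3−28x^2−96x−64) + (6x^3+46x^2+104x+64)
  2x^4+6x^3−28x^2−96x−64 = ((1/3)x−14/9)(6x^3+46x^2+104x+64) + ((80/9)x^2+(400/9)x+320/9)
  6x^3+46x^2+104x+64 = ((27/40)x+9/5)((80/9)x^2+(400/9)x+320/9) + (0)
Last nonzero remainder: (80/9)x^2+(400/9)x+320/9. Dividing through by 80/9 gives the monic gcd x^2+5x+4.
Then lcm(f, g) = f·g / gcd(f, g); expanding and making the result monic gives the answer.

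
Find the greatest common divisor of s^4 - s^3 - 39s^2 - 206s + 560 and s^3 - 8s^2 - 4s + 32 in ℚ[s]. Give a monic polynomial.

s^2 - 10s + 16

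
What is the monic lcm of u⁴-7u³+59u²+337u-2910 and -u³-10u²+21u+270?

Euclidean algorithm in ℚ[u]:
  u⁴-7u³+59u²+337u-2910 = (-u+17)(-u³-10u²+21u+270) + (250u²+250u-7500)
  -u³-10u²+21u+270 = (-(1/250)u-9/250)(250u²+250u-7500) + (0)
Last nonzero remainder: 250u²+250u-7500. Dividing through by 250 gives the monic gcd u²+u-30.
Then lcm(f, g) = f·g / gcd(f, g); expanding and making the result monic gives the answer.

u⁵+2u⁴-4u³+868u²+123u-26190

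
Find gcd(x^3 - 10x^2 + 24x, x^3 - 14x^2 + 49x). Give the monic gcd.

Apply the Euclidean algorithm:
  x^3 - 10x^2 + 24x = (x^3 - 14x^2 + 49x) + (4x^2 - 25x)
  x^3 - 14x^2 + 49x = ((1/4)x - 31/16)(4x^2 - 25x) + ((9/16)x)
  4x^2 - 25x = ((64/9)x - 400/9)((9/16)x) + (0)
Last nonzero remainder: (9/16)x. Dividing through by 9/16 gives the monic gcd x.

x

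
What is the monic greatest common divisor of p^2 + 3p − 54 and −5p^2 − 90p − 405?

p + 9

Apply the Euclidean algorithm:
  p^2 + 3p − 54 = (−1/5)(−5p^2 − 90p − 405) + (−15p − 135)
  −5p^2 − 90p − 405 = ((1/3)p + 3)(−15p − 135) + (0)
Last nonzero remainder: −15p − 135. Dividing through by −15 gives the monic gcd p + 9.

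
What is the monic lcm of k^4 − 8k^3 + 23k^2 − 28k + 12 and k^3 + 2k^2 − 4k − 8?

k^6 − 4k^5 − 5k^4 + 32k^3 − 8k^2 − 64k + 48

Euclidean algorithm in ℚ[k]:
  k^4 − 8k^3 + 23k^2 − 28k + 12 = (k − 10)(k^3 + 2k^2 − 4k − 8) + (47k^2 − 60k − 68)
  k^3 + 2k^2 − 4k − 8 = ((1/47)k + 154/2209)(47k^2 − 60k − 68) + ((3600/2209)k − 7200/2209)
  47k^2 − 60k − 68 = ((103823/3600)k + 37553/1800)((3600/2209)k − 7200/2209) + (0)
Last nonzero remainder: (3600/2209)k − 7200/2209. Dividing through by 3600/2209 gives the monic gcd k − 2.
Then lcm(f, g) = f·g / gcd(f, g); expanding and making the result monic gives the answer.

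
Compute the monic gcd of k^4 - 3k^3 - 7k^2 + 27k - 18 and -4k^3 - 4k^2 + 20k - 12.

Apply the Euclidean algorithm:
  k^4 - 3k^3 - 7k^2 + 27k - 18 = (-(1/4)k + 1)(-4k^3 - 4k^2 + 20k - 12) + (2k^2 + 4k - 6)
  -4k^3 - 4k^2 + 20k - 12 = (-2k + 2)(2k^2 + 4k - 6) + (0)
Last nonzero remainder: 2k^2 + 4k - 6. Dividing through by 2 gives the monic gcd k^2 + 2k - 3.

k^2 + 2k - 3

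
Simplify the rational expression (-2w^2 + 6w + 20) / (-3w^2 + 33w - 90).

By polynomial division,
  -2w^2 + 6w + 20 = (2/3)(-3w^2 + 33w - 90) + (-16w + 80)
  -3w^2 + 33w - 90 = ((3/16)w - 9/8)(-16w + 80) + (0)
Last nonzero remainder: -16w + 80. Dividing through by -16 gives the monic gcd w - 5.
Cancel w - 5 from numerator and denominator to get the reduced form.

(2w + 4)/(3w - 18)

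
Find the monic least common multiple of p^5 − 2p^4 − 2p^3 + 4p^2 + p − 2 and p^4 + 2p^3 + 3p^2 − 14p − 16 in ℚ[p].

By polynomial division,
  p^5 − 2p^4 − 2p^3 + 4p^2 + p − 2 = (p − 4)(p^4 + 2p^3 + 3p^2 − 14p − 16) + (3p^3 + 30p^2 − 39p − 66)
  p^4 + 2p^3 + 3p^2 − 14p − 16 = ((1/3)p − 8/3)(3p^3 + 30p^2 − 39p − 66) + (96p^2 − 96p − 192)
  3p^3 + 30p^2 − 39p − 66 = ((1/32)p + 11/32)(96p^2 − 96p − 192) + (0)
Last nonzero remainder: 96p^2 − 96p − 192. Dividing through by 96 gives the monic gcd p^2 − p − 2.
Then lcm(f, g) = f·g / gcd(f, g); expanding and making the result monic gives the answer.

p^7 + p^6 − 18p^4 − 3p^3 + 33p^2 + 2p − 16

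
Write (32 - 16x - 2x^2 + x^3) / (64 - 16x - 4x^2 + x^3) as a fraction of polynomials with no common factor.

Repeated division with remainder:
  x^3 - 2x^2 - 16x + 32 = (x^3 - 4x^2 - 16x + 64) + (2x^2 - 32)
  x^3 - 4x^2 - 16x + 64 = ((1/2)x - 2)(2x^2 - 32) + (0)
Last nonzero remainder: 2x^2 - 32. Dividing through by 2 gives the monic gcd x^2 - 16.
Cancel x^2 - 16 from numerator and denominator to get the reduced form.

(-2 + x)/(-4 + x)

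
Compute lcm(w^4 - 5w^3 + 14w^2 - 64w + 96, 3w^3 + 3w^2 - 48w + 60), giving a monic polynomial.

w^6 - 2w^5 - 11w^4 + 28w^3 - 236w^2 + 928w - 960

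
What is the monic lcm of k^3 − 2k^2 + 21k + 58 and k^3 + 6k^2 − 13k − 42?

By polynomial division,
  k^3 − 2k^2 + 21k + 58 = (k^3 + 6k^2 − 13k − 42) + (−8k^2 + 34k + 100)
  k^3 + 6k^2 − 13k − 42 = (−(1/8)k − 41/32)(−8k^2 + 34k + 100) + ((689/16)k + 689/8)
  −8k^2 + 34k + 100 = (−(128/689)k + 800/689)((689/16)k + 689/8) + (0)
Last nonzero remainder: (689/16)k + 689/8. Dividing through by 689/16 gives the monic gcd k + 2.
Then lcm(f, g) = f·g / gcd(f, g); expanding and making the result monic gives the answer.

k^5 + 2k^4 − 8k^3 + 184k^2 − 209k − 1218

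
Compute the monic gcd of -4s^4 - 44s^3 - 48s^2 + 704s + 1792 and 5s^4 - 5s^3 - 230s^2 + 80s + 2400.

s^2 - 16

Euclidean algorithm in ℚ[s]:
  -4s^4 - 44s^3 - 48s^2 + 704s + 1792 = (-4/5)(5s^4 - 5s^3 - 230s^2 + 80s + 2400) + (-48s^3 - 232s^2 + 768s + 3712)
  5s^4 - 5s^3 - 230s^2 + 80s + 2400 = (-(5/48)s + 175/288)(-48s^3 - 232s^2 + 768s + 3712) + (-(325/36)s^2 + 1300/9)
  -48s^3 - 232s^2 + 768s + 3712 = ((1728/325)s + 8352/325)(-(325/36)s^2 + 1300/9) + (0)
Last nonzero remainder: -(325/36)s^2 + 1300/9. Dividing through by -325/36 gives the monic gcd s^2 - 16.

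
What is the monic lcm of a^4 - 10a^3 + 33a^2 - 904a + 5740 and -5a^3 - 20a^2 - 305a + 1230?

By polynomial division,
  a^4 - 10a^3 + 33a^2 - 904a + 5740 = (-(1/5)a + 14/5)(-5a^3 - 20a^2 - 305a + 1230) + (28a^2 + 196a + 2296)
  -5a^3 - 20a^2 - 305a + 1230 = (-(5/28)a + 15/28)(28a^2 + 196a + 2296) + (0)
Last nonzero remainder: 28a^2 + 196a + 2296. Dividing through by 28 gives the monic gcd a^2 + 7a + 82.
Then lcm(f, g) = f·g / gcd(f, g); expanding and making the result monic gives the answer.

a^5 - 13a^4 + 63a^3 - 1003a^2 + 8452a - 17220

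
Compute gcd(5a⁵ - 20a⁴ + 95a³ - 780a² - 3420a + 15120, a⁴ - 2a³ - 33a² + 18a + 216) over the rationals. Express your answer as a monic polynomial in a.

Euclidean algorithm in ℚ[a]:
  5a⁵ - 20a⁴ + 95a³ - 780a² - 3420a + 15120 = (5a - 10)(a⁴ - 2a³ - 33a² + 18a + 216) + (240a³ - 1200a² - 4320a + 17280)
  a⁴ - 2a³ - 33a² + 18a + 216 = ((1/240)a + 1/80)(240a³ - 1200a² - 4320a + 17280) + (0)
Last nonzero remainder: 240a³ - 1200a² - 4320a + 17280. Dividing through by 240 gives the monic gcd a³ - 5a² - 18a + 72.

a³ - 5a² - 18a + 72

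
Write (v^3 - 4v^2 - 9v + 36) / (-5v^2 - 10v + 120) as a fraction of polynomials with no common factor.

Repeated division with remainder:
  v^3 - 4v^2 - 9v + 36 = (-(1/5)v + 6/5)(-5v^2 - 10v + 120) + (27v - 108)
  -5v^2 - 10v + 120 = (-(5/27)v - 10/9)(27v - 108) + (0)
Last nonzero remainder: 27v - 108. Dividing through by 27 gives the monic gcd v - 4.
Cancel v - 4 from numerator and denominator to get the reduced form.

(-v^2 + 9)/(5v + 30)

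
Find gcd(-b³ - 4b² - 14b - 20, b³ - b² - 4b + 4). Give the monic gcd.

Apply the Euclidean algorithm:
  -b³ - 4b² - 14b - 20 = (-1)(b³ - b² - 4b + 4) + (-5b² - 18b - 16)
  b³ - b² - 4b + 4 = (-(1/5)b + 23/25)(-5b² - 18b - 16) + ((234/25)b + 468/25)
  -5b² - 18b - 16 = (-(125/234)b - 100/117)((234/25)b + 468/25) + (0)
Last nonzero remainder: (234/25)b + 468/25. Dividing through by 234/25 gives the monic gcd b + 2.

b + 2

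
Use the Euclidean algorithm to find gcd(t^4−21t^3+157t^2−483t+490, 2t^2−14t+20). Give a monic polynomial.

t^2−7t+10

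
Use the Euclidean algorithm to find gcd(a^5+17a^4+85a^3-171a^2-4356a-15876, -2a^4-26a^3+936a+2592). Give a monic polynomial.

a^3+9a^2-36a-324

Euclidean algorithm in ℚ[a]:
  a^5+17a^4+85a^3-171a^2-4356a-15876 = (-(1/2)a-2)(-2a^4-26a^3+936a+2592) + (33a^3+297a^2-1188a-10692)
  -2a^4-26a^3+936a+2592 = (-(2/33)a-8/33)(33a^3+297a^2-1188a-10692) + (0)
Last nonzero remainder: 33a^3+297a^2-1188a-10692. Dividing through by 33 gives the monic gcd a^3+9a^2-36a-324.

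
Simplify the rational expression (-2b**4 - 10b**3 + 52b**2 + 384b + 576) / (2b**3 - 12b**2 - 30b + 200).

Repeated division with remainder:
  -2b**4 - 10b**3 + 52b**2 + 384b + 576 = (-b - 11)(2b**3 - 12b**2 - 30b + 200) + (-110b**2 + 254b + 2776)
  2b**3 - 12b**2 - 30b + 200 = (-(1/55)b + 203/3025)(-110b**2 + 254b + 2776) + ((10368/3025)b + 41472/3025)
  -110b**2 + 254b + 2776 = (-(166375/5184)b + 1049675/5184)((10368/3025)b + 41472/3025) + (0)
Last nonzero remainder: (10368/3025)b + 41472/3025. Dividing through by 10368/3025 gives the monic gcd b + 4.
Cancel b + 4 from numerator and denominator to get the reduced form.

(-b**3 - b**2 + 30b + 72)/(b**2 - 10b + 25)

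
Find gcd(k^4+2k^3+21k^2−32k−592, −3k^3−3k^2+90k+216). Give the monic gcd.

k+4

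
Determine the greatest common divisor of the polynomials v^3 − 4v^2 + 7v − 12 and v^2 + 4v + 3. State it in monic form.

Euclidean algorithm in ℚ[v]:
  v^3 − 4v^2 + 7v − 12 = (v − 8)(v^2 + 4v + 3) + (36v + 12)
  v^2 + 4v + 3 = ((1/36)v + 11/108)(36v + 12) + (16/9)
  36v + 12 = ((81/4)v + 27/4)(16/9) + (0)
The last nonzero remainder is the constant 16/9, so the polynomials are coprime and gcd = 1.

1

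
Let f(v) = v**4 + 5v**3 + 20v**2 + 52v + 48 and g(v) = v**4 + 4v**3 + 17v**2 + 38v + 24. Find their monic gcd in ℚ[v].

v**3 + 3v**2 + 14v + 24

Repeated division with remainder:
  v**4 + 5v**3 + 20v**2 + 52v + 48 = (v**4 + 4v**3 + 17v**2 + 38v + 24) + (v**3 + 3v**2 + 14v + 24)
  v**4 + 4v**3 + 17v**2 + 38v + 24 = (v + 1)(v**3 + 3v**2 + 14v + 24) + (0)
The last nonzero remainder v**3 + 3v**2 + 14v + 24 is already monic.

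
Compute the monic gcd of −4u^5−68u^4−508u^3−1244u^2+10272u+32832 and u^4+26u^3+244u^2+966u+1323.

u^2+12u+27

By polynomial division,
  −4u^5−68u^4−508u^3−1244u^2+10272u+32832 = (−4u+36)(u^4+26u^3+244u^2+966u+1323) + (−468u^3−6164u^2−19212u−14796)
  u^4+26u^3+244u^2+966u+1323 = (−(1/468)u−1501/54756)(−468u^3−6164u^2−19212u−14796) + ((465124/13689)u^2+(1860496/4563)u+465124/507)
  −468u^3−6164u^2−19212u−14796 = (−(1601613/116281)u−1875393/116281)((465124/13689)u^2+(1860496/4563)u+465124/507) + (0)
Last nonzero remainder: (465124/13689)u^2+(1860496/4563)u+465124/507. Dividing through by 465124/13689 gives the monic gcd u^2+12u+27.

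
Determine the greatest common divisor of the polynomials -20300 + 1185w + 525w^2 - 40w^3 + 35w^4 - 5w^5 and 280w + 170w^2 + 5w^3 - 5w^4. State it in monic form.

-28 - 3w + w^2

Euclidean algorithm in ℚ[w]:
  -5w^5 + 35w^4 - 40w^3 + 525w^2 + 1185w - 20300 = (w - 6)(-5w^4 + 5w^3 + 170w^2 + 280w) + (-180w^3 + 1265w^2 + 2865w - 20300)
  -5w^4 + 5w^3 + 170w^2 + 280w = ((1/36)w + 217/1296)(-180w^3 + 1265w^2 + 2865w - 20300) + (-(157325/1296)w^2 + (157325/432)w + 1101275/324)
  -180w^3 + 1265w^2 + 2865w - 20300 = ((46656/31465)w - 1296/217)(-(157325/1296)w^2 + (157325/432)w + 1101275/324) + (0)
Last nonzero remainder: -(157325/1296)w^2 + (157325/432)w + 1101275/324. Dividing through by -157325/1296 gives the monic gcd w^2 - 3w - 28.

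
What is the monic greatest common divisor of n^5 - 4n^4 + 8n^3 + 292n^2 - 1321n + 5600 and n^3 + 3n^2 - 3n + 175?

n^3 + 3n^2 - 3n + 175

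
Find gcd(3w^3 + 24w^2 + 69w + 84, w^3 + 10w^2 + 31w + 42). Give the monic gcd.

Apply the Euclidean algorithm:
  3w^3 + 24w^2 + 69w + 84 = (3)(w^3 + 10w^2 + 31w + 42) + (−6w^2 − 24w − 42)
  w^3 + 10w^2 + 31w + 42 = (−(1/6)w − 1)(−6w^2 − 24w − 42) + (0)
Last nonzero remainder: −6w^2 − 24w − 42. Dividing through by −6 gives the monic gcd w^2 + 4w + 7.

w^2 + 4w + 7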